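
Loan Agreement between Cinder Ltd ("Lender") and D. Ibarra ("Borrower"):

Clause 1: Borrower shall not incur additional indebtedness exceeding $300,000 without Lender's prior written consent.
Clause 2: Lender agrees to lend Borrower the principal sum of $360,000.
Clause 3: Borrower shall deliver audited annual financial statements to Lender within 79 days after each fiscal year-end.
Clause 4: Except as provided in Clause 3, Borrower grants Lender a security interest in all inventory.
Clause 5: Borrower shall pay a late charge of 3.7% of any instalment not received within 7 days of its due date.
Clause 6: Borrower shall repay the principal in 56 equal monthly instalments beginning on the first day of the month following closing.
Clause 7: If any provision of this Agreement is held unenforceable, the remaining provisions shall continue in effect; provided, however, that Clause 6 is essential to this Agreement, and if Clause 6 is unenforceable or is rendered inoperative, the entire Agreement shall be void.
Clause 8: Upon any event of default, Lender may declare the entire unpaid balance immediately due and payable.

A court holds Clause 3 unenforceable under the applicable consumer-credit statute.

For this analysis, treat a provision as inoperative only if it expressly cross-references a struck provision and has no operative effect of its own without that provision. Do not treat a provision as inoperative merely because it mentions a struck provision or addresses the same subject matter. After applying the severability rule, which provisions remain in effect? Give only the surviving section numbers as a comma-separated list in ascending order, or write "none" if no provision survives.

Clause 3 is struck. Clause 4 mentions Clause 3 but its own obligation stands independently of Clause 3, so Clause 4 is not affected. Nothing else in the Agreement is defined by reference to Clause 3. Clause 7 makes Clause 6 an essential term, but Clause 6 is unaffected, so the severability proviso in Clause 7 preserves the remaining provisions. Clause 1, Clause 2, Clause 4, Clause 5, Clause 6, Clause 7, and Clause 8 remain in effect.

1, 2, 4, 5, 6, 7, 8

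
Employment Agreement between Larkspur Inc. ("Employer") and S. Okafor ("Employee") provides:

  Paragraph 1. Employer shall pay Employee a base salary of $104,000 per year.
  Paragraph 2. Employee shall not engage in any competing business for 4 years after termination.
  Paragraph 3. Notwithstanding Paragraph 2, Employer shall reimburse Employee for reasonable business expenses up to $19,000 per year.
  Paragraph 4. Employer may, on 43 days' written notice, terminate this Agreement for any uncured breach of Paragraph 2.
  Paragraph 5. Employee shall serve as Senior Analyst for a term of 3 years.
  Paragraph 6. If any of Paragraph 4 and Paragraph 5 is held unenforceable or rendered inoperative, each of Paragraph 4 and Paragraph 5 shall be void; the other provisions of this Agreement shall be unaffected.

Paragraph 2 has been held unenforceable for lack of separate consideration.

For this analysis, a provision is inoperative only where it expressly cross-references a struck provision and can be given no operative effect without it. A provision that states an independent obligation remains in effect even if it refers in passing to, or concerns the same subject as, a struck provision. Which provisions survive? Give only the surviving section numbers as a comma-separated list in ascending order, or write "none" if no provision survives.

1, 3, 6

Paragraph 2 is struck. Paragraph 4 operates only by reference to Paragraph 2, so it falls with Paragraph 2. Paragraph 3 mentions Paragraph 2 but its own obligation stands independently of Paragraph 2, so Paragraph 3 is not affected. Paragraph 6 declares Paragraph 4 and Paragraph 5 mutually dependent; since one of them has fallen, all of them are of no effect. That brings down Paragraph 5 as well. The remainder continues in force under Paragraph 6. The provisions still in force are Paragraph 1, Paragraph 3, and Paragraph 6.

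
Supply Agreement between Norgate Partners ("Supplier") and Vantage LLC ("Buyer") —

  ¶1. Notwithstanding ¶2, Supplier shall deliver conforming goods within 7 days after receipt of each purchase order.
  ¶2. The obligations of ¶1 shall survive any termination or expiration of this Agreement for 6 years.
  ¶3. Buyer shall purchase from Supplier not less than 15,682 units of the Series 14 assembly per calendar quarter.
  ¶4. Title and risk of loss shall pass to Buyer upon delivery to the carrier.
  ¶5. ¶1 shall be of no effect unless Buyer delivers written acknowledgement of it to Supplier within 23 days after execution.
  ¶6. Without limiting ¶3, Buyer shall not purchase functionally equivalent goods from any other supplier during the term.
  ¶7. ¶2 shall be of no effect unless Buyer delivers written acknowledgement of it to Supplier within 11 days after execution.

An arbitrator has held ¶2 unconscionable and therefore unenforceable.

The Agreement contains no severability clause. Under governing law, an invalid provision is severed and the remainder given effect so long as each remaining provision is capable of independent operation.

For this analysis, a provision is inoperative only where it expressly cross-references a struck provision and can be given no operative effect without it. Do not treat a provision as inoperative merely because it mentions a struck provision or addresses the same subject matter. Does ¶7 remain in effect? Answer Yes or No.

No

¶2 is struck. ¶7 merely fixes the acknowledgement condition for ¶2; with ¶2 gone it has nothing to operate on and falls away. Although ¶1 refers to ¶2, its operative terms do not depend on ¶2, so it remains in effect. With no severability clause, the stated default rule severs what cannot stand and enforces each remaining provision that can operate on its own. ¶1, ¶3, ¶4, ¶5, and ¶6 remain in effect. ¶7 is among the inoperative provisions, so the answer is no.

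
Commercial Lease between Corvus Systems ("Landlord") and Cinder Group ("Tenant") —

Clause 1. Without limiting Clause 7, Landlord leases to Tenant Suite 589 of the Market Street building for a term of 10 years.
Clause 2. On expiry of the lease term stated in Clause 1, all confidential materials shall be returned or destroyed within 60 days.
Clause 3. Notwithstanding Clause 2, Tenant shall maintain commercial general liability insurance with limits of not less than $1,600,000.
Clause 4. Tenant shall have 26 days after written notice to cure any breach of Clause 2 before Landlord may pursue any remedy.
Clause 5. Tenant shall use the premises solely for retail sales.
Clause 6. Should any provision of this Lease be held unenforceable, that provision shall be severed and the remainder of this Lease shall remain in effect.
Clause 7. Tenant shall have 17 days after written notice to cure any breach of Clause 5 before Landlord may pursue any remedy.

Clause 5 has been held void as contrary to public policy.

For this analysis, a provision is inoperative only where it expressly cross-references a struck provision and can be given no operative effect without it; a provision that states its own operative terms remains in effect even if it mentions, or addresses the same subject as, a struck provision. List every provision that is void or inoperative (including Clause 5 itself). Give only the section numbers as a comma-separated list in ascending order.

Clause 5 is struck. Clause 7 has no operative effect of its own apart from Clause 5 and is therefore inoperative. Although Clause 1 refers to Clause 7, its operative terms do not depend on Clause 7, so it remains in effect. Under the severability clause in Clause 6, the remaining provisions continue in force. Clause 1, Clause 2, Clause 3, Clause 4, and Clause 6 remain in effect.

5, 7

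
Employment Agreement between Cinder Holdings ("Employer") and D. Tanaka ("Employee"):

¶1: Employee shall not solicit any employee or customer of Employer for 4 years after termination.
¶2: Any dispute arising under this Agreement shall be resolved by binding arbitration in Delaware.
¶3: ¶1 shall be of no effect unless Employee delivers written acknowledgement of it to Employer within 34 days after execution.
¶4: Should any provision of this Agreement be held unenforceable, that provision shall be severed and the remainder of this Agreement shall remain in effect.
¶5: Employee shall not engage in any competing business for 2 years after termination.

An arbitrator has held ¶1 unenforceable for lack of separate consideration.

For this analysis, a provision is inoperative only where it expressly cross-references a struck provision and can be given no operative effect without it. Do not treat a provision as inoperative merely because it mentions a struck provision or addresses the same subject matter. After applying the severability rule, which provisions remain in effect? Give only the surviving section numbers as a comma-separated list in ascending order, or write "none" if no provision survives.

2, 4, 5

¶1 is struck. The only function of ¶3 is the acknowledgement condition for ¶1, so it cannot stand once ¶1 is removed. ¶4 is a severability clause and preserves every provision that can still be given independent effect. ¶2, ¶4, and ¶5 remain in effect.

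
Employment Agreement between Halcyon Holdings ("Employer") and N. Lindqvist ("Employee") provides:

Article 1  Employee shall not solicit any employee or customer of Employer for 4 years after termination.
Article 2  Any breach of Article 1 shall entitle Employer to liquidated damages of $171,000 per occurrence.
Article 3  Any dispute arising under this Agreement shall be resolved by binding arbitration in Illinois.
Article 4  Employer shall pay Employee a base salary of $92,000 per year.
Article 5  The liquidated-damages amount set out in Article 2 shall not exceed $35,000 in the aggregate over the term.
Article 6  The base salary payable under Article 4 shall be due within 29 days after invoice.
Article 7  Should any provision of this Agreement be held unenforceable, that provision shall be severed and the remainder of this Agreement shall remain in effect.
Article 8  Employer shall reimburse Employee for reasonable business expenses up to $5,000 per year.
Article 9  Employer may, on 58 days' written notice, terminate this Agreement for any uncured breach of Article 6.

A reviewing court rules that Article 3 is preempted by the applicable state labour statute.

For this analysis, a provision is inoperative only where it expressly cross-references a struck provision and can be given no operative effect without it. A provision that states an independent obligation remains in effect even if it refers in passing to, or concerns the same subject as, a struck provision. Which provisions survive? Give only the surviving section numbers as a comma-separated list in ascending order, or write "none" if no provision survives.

Article 3 is struck. Nothing else in the Agreement is defined by reference to Article 3. Under the severability clause in Article 7, the remaining provisions continue in force. The provisions still in force are Article 1, Article 2, Article 4, Article 5, Article 6, Article 7, Article 8, and Article 9.

1, 2, 4, 5, 6, 7, 8, 9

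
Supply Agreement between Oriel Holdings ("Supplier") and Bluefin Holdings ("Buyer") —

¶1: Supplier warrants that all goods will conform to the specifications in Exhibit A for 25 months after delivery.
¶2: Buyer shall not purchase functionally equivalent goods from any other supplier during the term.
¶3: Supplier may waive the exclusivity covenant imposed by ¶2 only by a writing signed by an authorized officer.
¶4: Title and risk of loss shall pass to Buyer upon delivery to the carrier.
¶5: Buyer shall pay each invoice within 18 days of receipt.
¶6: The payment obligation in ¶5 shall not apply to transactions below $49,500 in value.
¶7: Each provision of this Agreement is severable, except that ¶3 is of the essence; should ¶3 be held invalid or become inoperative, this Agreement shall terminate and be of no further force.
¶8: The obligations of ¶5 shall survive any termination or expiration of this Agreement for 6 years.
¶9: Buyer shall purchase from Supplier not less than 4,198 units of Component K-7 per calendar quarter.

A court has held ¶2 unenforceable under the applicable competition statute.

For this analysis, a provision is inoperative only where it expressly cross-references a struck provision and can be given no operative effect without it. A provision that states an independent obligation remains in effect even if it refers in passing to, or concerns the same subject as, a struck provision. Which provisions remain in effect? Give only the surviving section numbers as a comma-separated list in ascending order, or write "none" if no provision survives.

none

¶2 is struck. The only function of ¶3 is the waiver condition for ¶2, so it cannot stand once ¶2 is removed. ¶7 makes ¶3 an essential term, and ¶3 has been rendered inoperative by the cascade; under ¶7, the entire Agreement is therefore void. No provision of the Agreement survives.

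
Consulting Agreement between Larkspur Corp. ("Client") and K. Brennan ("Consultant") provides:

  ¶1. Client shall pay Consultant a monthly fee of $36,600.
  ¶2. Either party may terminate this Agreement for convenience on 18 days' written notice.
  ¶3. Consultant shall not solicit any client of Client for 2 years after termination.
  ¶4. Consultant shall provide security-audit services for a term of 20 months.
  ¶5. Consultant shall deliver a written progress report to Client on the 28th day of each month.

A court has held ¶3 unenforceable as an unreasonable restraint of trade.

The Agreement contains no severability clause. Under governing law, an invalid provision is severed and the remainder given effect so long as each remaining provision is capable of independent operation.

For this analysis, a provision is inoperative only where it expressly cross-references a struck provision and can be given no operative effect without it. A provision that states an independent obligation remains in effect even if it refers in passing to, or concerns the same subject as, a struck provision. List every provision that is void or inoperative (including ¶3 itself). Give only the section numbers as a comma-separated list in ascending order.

¶3 is struck. Nothing else in the Agreement is defined by reference to ¶3. Under the stated default rule, only provisions that cannot operate independently fall away; the rest are enforced. ¶1, ¶2, ¶4, and ¶5 remain in effect.

3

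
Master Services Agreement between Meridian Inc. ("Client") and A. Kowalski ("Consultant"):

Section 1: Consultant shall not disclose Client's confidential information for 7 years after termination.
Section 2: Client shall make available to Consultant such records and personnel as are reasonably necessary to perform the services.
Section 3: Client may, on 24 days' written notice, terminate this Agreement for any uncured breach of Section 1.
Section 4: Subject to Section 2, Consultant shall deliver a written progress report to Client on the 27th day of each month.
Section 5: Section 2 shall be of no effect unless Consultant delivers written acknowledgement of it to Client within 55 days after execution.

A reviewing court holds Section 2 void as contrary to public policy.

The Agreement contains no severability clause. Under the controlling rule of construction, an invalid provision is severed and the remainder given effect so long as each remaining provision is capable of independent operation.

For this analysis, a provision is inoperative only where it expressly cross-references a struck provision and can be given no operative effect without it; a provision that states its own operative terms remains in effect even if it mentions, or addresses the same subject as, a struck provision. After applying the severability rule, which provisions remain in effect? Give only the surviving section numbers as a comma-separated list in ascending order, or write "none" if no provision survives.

1, 3, 4

Section 2 is struck. Section 5 has no operative effect of its own apart from Section 2 and is therefore inoperative. Although Section 4 refers to Section 2, its operative terms do not depend on Section 2, so it remains in effect. Under the stated default rule, only provisions that cannot operate independently fall away; the rest are enforced. Section 1, Section 3, and Section 4 remain in effect.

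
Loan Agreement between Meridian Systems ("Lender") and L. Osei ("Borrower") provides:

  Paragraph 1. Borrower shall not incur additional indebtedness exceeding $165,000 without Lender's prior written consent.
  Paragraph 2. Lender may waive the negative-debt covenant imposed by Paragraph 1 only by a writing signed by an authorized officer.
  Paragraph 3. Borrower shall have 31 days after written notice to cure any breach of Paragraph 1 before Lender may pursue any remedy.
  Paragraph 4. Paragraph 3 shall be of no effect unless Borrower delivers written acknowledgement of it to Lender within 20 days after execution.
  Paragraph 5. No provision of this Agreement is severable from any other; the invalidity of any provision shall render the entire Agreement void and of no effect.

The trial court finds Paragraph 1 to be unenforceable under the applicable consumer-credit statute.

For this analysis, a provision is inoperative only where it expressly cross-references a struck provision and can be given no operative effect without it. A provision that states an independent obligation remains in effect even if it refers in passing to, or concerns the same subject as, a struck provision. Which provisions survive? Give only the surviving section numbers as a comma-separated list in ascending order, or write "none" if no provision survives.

Paragraph 1 is struck. Paragraph 2 merely fixes the waiver condition for Paragraph 1; with Paragraph 1 gone it has nothing to operate on and falls away. Paragraph 3 operates only by reference to Paragraph 1, so it falls with Paragraph 1. The only function of Paragraph 4 is the acknowledgement condition for Paragraph 3, so it cannot stand once Paragraph 3 is removed. Paragraph 5 provides that the Agreement is not severable, so the invalidity of any one provision voids the entire Agreement. No provision of the Agreement survives.

none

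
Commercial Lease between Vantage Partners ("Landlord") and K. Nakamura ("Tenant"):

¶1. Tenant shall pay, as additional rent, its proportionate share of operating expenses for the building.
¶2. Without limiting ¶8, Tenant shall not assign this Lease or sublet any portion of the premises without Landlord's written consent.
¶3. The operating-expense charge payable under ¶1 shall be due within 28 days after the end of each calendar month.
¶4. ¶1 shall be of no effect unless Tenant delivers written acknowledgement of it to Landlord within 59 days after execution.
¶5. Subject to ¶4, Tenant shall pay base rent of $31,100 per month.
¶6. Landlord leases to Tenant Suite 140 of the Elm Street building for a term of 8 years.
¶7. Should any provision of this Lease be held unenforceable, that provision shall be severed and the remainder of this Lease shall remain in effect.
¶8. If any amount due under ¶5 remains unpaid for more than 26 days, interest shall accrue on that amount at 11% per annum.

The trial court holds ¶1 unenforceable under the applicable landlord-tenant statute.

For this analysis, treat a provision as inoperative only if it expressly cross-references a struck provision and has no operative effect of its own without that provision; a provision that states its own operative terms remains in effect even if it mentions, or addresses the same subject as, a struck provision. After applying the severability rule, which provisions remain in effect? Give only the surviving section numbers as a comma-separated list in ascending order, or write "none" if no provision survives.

¶1 is struck. ¶3 has no operative effect of its own apart from ¶1 and is therefore inoperative. ¶4 operates only by reference to ¶1, so it falls with ¶1. ¶5 mentions ¶4 but its own obligation stands independently of ¶4, so ¶5 is not affected. Under the severability clause in ¶7, the remaining provisions continue in force. The provisions still in force are ¶2, ¶5, ¶6, ¶7, and ¶8.

2, 5, 6, 7, 8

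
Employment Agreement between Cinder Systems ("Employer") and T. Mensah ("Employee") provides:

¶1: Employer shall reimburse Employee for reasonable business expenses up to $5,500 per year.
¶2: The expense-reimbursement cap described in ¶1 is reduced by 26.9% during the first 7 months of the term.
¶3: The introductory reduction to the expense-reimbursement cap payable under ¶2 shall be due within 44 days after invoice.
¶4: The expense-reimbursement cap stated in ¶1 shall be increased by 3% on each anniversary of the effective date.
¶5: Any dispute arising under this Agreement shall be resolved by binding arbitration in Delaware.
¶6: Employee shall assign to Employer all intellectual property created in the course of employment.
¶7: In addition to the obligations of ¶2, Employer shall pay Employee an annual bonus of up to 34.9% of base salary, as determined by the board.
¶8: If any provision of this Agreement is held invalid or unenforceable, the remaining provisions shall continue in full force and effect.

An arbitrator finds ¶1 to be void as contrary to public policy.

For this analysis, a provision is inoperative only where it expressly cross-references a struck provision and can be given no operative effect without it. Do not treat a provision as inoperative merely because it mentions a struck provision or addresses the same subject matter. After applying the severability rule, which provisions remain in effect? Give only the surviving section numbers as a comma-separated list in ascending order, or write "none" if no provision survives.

5, 6, 7, 8

¶1 is struck. ¶2 does nothing except set the introductory reduction to the expense-reimbursement cap by reference to ¶1; with ¶1 gone it has no independent effect and is inoperative. The whole of ¶4 is the escalation of the expense-reimbursement cap, defined by reference to ¶1, so ¶4 cannot stand once ¶1 is removed. The whole of ¶3 is the payment deadline for the introductory reduction to the expense-reimbursement cap, defined by reference to ¶2, so ¶3 cannot stand once ¶2 is removed. ¶7 mentions ¶2 but its own obligation stands independently of ¶2, so ¶7 is not affected. ¶8 is a severability clause and preserves every provision that can still be given independent effect. The provisions still in force are ¶5, ¶6, ¶7, and ¶8.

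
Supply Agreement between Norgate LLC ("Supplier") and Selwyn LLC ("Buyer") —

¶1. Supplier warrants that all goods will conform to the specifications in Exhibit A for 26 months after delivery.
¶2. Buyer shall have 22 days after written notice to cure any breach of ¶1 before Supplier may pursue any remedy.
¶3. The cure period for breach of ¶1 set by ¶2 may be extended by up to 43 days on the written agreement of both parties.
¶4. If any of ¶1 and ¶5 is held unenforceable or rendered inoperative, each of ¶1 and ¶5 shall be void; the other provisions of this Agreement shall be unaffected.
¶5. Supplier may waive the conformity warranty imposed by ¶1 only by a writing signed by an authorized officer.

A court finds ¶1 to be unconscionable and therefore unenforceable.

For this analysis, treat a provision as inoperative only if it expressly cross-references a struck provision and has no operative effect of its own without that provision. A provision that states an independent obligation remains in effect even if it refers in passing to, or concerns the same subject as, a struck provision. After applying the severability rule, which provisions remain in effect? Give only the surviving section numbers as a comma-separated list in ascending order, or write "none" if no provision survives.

4

¶1 is struck. The only function of ¶2 is the cure period for breach of ¶1, so it cannot stand once ¶1 is removed. ¶5 operates only by reference to ¶1, so it falls with ¶1. ¶3 has no operative effect of its own apart from ¶2 and is therefore inoperative. ¶4 declares ¶1 and ¶5 mutually dependent; since one of them has fallen, all of them are of no effect. The remainder continues in force under ¶4. Only ¶4 remains in effect.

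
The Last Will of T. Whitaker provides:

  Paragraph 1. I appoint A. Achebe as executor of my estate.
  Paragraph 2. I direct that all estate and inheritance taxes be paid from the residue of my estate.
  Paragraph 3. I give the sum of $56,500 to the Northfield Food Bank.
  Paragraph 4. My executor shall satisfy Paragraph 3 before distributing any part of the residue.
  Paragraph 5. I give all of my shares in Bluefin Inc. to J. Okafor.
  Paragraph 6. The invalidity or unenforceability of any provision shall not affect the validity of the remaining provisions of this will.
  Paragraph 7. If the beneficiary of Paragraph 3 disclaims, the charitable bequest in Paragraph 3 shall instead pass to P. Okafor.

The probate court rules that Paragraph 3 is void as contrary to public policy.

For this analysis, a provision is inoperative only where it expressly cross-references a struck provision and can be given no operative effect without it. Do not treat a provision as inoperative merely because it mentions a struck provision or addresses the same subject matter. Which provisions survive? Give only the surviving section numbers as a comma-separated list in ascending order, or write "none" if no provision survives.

Paragraph 3 is struck. The only function of Paragraph 4 is the priority direction for Paragraph 3, so it cannot stand once Paragraph 3 is removed. Paragraph 7 operates only by reference to Paragraph 3, so it falls with Paragraph 3. Under the severability clause in Paragraph 6, the remaining provisions continue in force. That leaves Paragraph 1, Paragraph 2, Paragraph 5, and Paragraph 6 in effect.

1, 2, 5, 6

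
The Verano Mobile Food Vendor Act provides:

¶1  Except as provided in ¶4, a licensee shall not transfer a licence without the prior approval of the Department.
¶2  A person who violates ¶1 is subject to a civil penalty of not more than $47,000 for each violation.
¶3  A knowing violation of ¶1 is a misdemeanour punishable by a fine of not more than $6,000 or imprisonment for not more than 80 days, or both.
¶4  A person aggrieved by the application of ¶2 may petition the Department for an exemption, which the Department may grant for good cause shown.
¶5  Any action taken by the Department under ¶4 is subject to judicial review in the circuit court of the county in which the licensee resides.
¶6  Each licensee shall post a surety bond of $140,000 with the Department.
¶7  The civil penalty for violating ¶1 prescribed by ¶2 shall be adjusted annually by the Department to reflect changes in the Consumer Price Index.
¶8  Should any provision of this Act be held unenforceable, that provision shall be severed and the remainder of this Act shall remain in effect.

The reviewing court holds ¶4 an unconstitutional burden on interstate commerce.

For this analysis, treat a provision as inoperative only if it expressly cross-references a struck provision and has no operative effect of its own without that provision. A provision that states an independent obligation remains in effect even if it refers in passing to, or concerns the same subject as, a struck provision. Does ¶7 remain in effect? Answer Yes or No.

Yes

¶4 is struck. ¶5 merely fixes the judicial-review right for ¶4; with ¶4 gone it has nothing to operate on and falls away. ¶1 mentions ¶4 but its own obligation stands independently of ¶4, so ¶1 is not affected. ¶8 is a severability clause and preserves every provision that can still be given independent effect. The provisions still in force are ¶1, ¶2, ¶3, ¶6, ¶7, and ¶8. ¶7 is among the surviving provisions, so the answer is yes.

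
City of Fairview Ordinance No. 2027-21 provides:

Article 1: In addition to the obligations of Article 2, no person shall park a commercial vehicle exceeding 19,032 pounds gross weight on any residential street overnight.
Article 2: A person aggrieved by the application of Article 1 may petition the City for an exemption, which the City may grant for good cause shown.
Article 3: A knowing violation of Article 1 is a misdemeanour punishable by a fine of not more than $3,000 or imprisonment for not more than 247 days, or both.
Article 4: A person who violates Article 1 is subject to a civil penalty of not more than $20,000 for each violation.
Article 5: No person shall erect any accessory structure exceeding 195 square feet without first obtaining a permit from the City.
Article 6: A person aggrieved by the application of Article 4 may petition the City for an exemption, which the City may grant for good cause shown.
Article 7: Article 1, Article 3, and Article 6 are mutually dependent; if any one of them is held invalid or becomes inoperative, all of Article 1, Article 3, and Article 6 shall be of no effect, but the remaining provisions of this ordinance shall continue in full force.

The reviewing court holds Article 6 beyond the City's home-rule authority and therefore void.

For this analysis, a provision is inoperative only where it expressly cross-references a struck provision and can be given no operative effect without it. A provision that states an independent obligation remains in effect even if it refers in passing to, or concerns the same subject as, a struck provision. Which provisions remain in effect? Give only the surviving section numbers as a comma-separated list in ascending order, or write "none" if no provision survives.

Article 6 is struck. No other provision's operative terms depend on Article 6. Article 7 declares Article 1, Article 3, and Article 6 mutually dependent; since one of them has fallen, all of them are of no effect. That brings down Article 1 and Article 3 as well. Article 2 and Article 4 in turn depend solely on a provision now struck and likewise fall. The remainder continues in force under Article 7. Article 5 and Article 7 remain in effect.

5, 7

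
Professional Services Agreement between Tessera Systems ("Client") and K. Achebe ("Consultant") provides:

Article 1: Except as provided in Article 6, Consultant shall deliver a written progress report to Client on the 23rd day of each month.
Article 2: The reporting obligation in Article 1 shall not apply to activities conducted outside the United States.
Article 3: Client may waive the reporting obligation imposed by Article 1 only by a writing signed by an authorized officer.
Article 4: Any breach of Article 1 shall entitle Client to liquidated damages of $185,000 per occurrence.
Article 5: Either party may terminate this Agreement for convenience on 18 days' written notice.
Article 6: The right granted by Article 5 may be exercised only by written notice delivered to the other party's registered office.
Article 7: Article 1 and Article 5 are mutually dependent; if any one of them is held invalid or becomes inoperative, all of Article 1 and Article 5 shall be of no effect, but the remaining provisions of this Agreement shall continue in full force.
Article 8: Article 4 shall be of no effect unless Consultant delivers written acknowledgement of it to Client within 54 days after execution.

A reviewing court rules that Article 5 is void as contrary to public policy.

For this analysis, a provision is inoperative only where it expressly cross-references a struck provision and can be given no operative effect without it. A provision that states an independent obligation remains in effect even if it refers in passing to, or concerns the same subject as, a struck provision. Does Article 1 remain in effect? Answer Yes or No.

No

Article 5 is struck. Article 6 has no operative effect of its own apart from Article 5 and is therefore inoperative. Article 7 declares Article 1 and Article 5 mutually dependent; since one of them has fallen, all of them are of no effect. That brings down Article 1 as well. Article 2, Article 3, Article 4, and Article 8 in turn depend solely on a provision now struck and likewise fall. The remainder continues in force under Article 7. Only Article 7 remains in effect. Article 1 is among the inoperative provisions, so the answer is no.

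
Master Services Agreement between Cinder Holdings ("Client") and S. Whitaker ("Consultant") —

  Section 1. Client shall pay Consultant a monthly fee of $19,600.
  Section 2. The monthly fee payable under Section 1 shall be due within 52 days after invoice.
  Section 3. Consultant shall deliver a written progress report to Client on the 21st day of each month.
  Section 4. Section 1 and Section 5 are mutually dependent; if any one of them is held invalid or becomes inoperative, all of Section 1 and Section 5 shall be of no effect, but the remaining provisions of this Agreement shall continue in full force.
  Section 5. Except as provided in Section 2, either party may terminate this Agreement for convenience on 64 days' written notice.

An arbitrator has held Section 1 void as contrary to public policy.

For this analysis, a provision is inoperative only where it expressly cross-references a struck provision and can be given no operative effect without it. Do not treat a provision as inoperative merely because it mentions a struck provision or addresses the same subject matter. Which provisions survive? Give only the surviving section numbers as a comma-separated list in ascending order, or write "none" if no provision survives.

Section 1 is struck. Section 2 has no operative effect of its own apart from Section 1 and is therefore inoperative. Section 4 declares Section 1 and Section 5 mutually dependent; since one of them has fallen, all of them are of no effect. That brings down Section 5 as well. The remainder continues in force under Section 4. That leaves Section 3 and Section 4 in effect.

3, 4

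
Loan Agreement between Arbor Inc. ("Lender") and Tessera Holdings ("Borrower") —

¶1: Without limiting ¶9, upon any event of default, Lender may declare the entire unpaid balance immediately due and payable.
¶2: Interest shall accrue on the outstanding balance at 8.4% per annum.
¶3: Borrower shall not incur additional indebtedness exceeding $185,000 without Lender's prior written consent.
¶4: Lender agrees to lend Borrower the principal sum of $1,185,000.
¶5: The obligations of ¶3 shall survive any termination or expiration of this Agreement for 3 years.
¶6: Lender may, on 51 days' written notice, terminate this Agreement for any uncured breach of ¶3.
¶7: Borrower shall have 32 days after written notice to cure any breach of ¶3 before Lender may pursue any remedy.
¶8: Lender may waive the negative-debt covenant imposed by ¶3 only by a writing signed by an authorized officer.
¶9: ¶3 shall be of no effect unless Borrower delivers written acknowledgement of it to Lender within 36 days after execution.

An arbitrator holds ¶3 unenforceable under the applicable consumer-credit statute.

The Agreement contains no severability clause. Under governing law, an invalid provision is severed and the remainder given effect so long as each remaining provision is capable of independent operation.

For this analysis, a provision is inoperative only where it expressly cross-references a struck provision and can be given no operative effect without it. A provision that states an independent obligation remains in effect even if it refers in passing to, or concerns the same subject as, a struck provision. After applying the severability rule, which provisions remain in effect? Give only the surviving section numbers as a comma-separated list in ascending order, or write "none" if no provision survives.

1, 2, 4

¶3 is struck. ¶5 operates only by reference to ¶3, so it falls with ¶3. The only function of ¶6 is the termination right for breach of ¶3, so it cannot stand once ¶3 is removed. ¶7 has no operative effect of its own apart from ¶3 and is therefore inoperative. ¶8 has no operative effect of its own apart from ¶3 and is therefore inoperative. ¶9 merely fixes the acknowledgement condition for ¶3; with ¶3 gone it has nothing to operate on and falls away. Although ¶1 refers to ¶9, its operative terms do not depend on ¶9, so it remains in effect. Under the stated default rule, only provisions that cannot operate independently fall away; the rest are enforced. ¶1, ¶2, and ¶4 remain in effect.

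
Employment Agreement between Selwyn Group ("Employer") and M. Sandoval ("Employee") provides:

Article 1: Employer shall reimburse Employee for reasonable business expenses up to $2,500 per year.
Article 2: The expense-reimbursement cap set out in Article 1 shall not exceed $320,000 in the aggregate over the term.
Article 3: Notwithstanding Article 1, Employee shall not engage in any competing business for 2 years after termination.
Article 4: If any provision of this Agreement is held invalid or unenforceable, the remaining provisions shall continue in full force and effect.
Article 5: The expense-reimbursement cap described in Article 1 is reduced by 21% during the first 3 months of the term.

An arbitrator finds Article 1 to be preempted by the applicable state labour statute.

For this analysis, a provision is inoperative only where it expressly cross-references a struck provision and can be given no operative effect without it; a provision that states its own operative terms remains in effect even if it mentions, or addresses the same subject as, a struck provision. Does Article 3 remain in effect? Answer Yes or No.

Article 1 is struck. Article 2 operates only by reference to Article 1, so it falls with Article 1. The whole of Article 5 is the introductory reduction to the expense-reimbursement cap, defined by reference to Article 1, so Article 5 cannot stand once Article 1 is removed. Article 3 mentions Article 1 but its own obligation stands independently of Article 1, so Article 3 is not affected. Article 4 is a severability clause and preserves every provision that can still be given independent effect. That leaves Article 3 and Article 4 in effect. Article 3 is among the surviving provisions, so the answer is yes.

Yes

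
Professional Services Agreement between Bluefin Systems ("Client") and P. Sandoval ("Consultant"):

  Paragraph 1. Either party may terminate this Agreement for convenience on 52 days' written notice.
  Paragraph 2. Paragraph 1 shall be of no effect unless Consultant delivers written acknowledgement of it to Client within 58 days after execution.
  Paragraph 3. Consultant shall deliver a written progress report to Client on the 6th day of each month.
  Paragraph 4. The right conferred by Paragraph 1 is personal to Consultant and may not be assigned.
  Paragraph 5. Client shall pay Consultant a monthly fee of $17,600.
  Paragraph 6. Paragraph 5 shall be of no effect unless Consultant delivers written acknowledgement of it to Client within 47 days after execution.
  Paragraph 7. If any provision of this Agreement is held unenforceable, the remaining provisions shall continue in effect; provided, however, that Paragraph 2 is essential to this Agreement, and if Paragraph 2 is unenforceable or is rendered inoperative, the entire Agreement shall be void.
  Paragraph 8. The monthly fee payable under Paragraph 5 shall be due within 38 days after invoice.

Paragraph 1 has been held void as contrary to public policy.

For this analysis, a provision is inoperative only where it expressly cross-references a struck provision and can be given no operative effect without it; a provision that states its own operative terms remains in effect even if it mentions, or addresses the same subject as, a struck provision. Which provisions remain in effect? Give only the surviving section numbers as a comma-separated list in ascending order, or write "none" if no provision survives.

Paragraph 1 is struck. Paragraph 2 merely fixes the acknowledgement condition for Paragraph 1; with Paragraph 1 gone it has nothing to operate on and falls away. Paragraph 4 operates only by reference to Paragraph 1, so it falls with Paragraph 1. Paragraph 7 makes Paragraph 2 an essential term, and Paragraph 2 has been rendered inoperative by the cascade; under Paragraph 7, the entire Agreement is therefore void. No provision of the Agreement survives.

none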